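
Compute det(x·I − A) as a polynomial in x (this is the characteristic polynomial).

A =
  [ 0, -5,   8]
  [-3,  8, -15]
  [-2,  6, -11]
x^3 + 3*x^2 + 3*x + 1

Expanding det(x·I − A) (e.g. by cofactor expansion or by noting that A is similar to its Jordan form J, which has the same characteristic polynomial as A) gives
  χ_A(x) = x^3 + 3*x^2 + 3*x + 1
which factors as (x + 1)^3. The eigenvalues (with algebraic multiplicities) are λ = -1 with multiplicity 3.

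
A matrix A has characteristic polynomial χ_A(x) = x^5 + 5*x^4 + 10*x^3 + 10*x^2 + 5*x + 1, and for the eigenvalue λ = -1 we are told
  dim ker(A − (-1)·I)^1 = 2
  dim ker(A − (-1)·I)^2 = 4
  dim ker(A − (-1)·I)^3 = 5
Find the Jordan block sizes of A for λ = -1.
Block sizes for λ = -1: [3, 2]

From the dimensions of kernels of powers, the number of Jordan blocks of size at least j is d_j − d_{j−1} where d_j = dim ker(N^j) (with d_0 = 0). Computing the differences gives [2, 2, 1].
The number of blocks of size exactly k is (#blocks of size ≥ k) − (#blocks of size ≥ k + 1), so the partition is: 1 block(s) of size 2, 1 block(s) of size 3.
In nonincreasing order the block sizes are [3, 2].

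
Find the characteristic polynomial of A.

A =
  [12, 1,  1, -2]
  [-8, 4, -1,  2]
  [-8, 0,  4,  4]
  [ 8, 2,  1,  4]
x^4 - 24*x^3 + 216*x^2 - 864*x + 1296

Expanding det(x·I − A) (e.g. by cofactor expansion or by noting that A is similar to its Jordan form J, which has the same characteristic polynomial as A) gives
  χ_A(x) = x^4 - 24*x^3 + 216*x^2 - 864*x + 1296
which factors as (x - 6)^4. The eigenvalues (with algebraic multiplicities) are λ = 6 with multiplicity 4.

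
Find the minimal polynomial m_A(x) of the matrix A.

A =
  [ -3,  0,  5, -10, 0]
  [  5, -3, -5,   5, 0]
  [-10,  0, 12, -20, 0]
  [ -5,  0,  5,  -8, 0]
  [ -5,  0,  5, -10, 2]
x^2 + x - 6

The characteristic polynomial is χ_A(x) = (x - 2)^3*(x + 3)^2, so the eigenvalues are known. The minimal polynomial is
  m_A(x) = Π_λ (x − λ)^{k_λ}
where k_λ is the size of the *largest* Jordan block for λ (equivalently, the smallest k with (A − λI)^k v = 0 for every generalised eigenvector v of λ).

  λ = -3: largest Jordan block has size 1, contributing (x + 3)
  λ = 2: largest Jordan block has size 1, contributing (x − 2)

So m_A(x) = (x - 2)*(x + 3) = x^2 + x - 6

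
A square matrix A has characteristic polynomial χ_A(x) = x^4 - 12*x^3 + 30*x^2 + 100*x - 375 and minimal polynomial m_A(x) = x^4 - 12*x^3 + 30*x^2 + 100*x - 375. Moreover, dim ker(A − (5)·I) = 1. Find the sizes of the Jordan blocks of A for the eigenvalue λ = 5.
Block sizes for λ = 5: [3]

Step 1 — from the characteristic polynomial, algebraic multiplicity of λ = 5 is 3. From dim ker(A − (5)·I) = 1, there are exactly 1 Jordan blocks for λ = 5.
Step 2 — from the minimal polynomial, the factor (x − 5)^3 tells us the largest block for λ = 5 has size 3.
Step 3 — with total size 3, 1 blocks, and largest block 3, the block sizes (in nonincreasing order) are [3].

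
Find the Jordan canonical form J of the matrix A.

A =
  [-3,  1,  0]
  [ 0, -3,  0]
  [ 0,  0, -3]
J_2(-3) ⊕ J_1(-3)

The characteristic polynomial is
  det(x·I − A) = x^3 + 9*x^2 + 27*x + 27 = (x + 3)^3

Eigenvalues and multiplicities (the geometric multiplicity of λ is n − rank(A − λI), which equals the number of Jordan blocks for λ):
  λ = -3: algebraic multiplicity = 3, geometric multiplicity = 2

Determining the block sizes for each eigenvalue:
  λ = -3: 2 blocks summing to 3 forces exactly one block of size 2 and the rest size 1 → block sizes [2, 1]

Assembling the blocks gives a Jordan form
J =
  [-3,  1,  0]
  [ 0, -3,  0]
  [ 0,  0, -3]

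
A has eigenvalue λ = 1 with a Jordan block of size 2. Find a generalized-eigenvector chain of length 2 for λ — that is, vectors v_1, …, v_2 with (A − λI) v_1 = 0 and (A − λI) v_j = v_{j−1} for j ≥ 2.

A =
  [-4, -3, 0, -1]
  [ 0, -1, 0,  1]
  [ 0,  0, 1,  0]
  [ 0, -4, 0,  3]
A Jordan chain for λ = 1 of length 2:
v_1 = (-2, 2, 0, 4)ᵀ
v_2 = (1, -1, 0, 0)ᵀ

Let N = A − (1)·I. We want v_2 with N^2 v_2 = 0 but N^1 v_2 ≠ 0; then v_{j-1} := N · v_j for j = 2, …, 2.

Pick v_2 = (1, -1, 0, 0)ᵀ.
Then v_1 = N · v_2 = (-2, 2, 0, 4)ᵀ.

Sanity check: (A − (1)·I) v_1 = (0, 0, 0, 0)ᵀ = 0. ✓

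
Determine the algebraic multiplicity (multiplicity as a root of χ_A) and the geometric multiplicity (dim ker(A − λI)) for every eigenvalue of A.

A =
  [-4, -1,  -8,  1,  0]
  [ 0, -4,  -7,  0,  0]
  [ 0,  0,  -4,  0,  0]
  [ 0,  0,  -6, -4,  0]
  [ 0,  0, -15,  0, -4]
λ = -4: alg = 5, geom = 3

Step 1 — factor the characteristic polynomial to read off the algebraic multiplicities:
  χ_A(x) = (x + 4)^5

Step 2 — compute geometric multiplicities via the rank-nullity identity g(λ) = n − rank(A − λI):
  rank(A − (-4)·I) = 2, so dim ker(A − (-4)·I) = n − 2 = 3

Summary:
  λ = -4: algebraic multiplicity = 5, geometric multiplicity = 3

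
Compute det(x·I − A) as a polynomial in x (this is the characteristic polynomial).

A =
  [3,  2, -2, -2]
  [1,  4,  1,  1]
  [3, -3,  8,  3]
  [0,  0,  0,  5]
x^4 - 20*x^3 + 150*x^2 - 500*x + 625

Expanding det(x·I − A) (e.g. by cofactor expansion or by noting that A is similar to its Jordan form J, which has the same characteristic polynomial as A) gives
  χ_A(x) = x^4 - 20*x^3 + 150*x^2 - 500*x + 625
which factors as (x - 5)^4. The eigenvalues (with algebraic multiplicities) are λ = 5 with multiplicity 4.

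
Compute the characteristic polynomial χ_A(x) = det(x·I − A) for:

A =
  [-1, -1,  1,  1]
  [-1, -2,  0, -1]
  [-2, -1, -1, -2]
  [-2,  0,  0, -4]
x^4 + 8*x^3 + 24*x^2 + 32*x + 16

Expanding det(x·I − A) (e.g. by cofactor expansion or by noting that A is similar to its Jordan form J, which has the same characteristic polynomial as A) gives
  χ_A(x) = x^4 + 8*x^3 + 24*x^2 + 32*x + 16
which factors as (x + 2)^4. The eigenvalues (with algebraic multiplicities) are λ = -2 with multiplicity 4.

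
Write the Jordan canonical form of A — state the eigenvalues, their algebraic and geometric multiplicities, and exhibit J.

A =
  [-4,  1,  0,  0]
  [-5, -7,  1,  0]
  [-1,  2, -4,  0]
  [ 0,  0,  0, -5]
J_3(-5) ⊕ J_1(-5)

The characteristic polynomial is
  det(x·I − A) = x^4 + 20*x^3 + 150*x^2 + 500*x + 625 = (x + 5)^4

Eigenvalues and multiplicities (the geometric multiplicity of λ is n − rank(A − λI), which equals the number of Jordan blocks for λ):
  λ = -5: algebraic multiplicity = 4, geometric multiplicity = 2

Determining the block sizes for each eigenvalue:
  λ = -5: with am = 4 and gm = 2, the partition is not yet determined (e.g. several partitions of 4 into 2 parts exist). Let N = A − (-5)·I. Computing rank(N^1) = 2, rank(N^2) = 1, rank(N^3) = 0; the number of blocks of size ≥ j is rank(N^{j−1}) − rank(N^j), giving [2, 1, 1]. So we have 1 block(s) of size 3, 1 block(s) of size 1 → block sizes [3, 1]

Assembling the blocks gives a Jordan form
J =
  [-5,  1,  0,  0]
  [ 0, -5,  1,  0]
  [ 0,  0, -5,  0]
  [ 0,  0,  0, -5]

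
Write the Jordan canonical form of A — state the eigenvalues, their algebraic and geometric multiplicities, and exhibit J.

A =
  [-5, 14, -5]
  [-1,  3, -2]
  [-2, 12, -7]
J_3(-3)

The characteristic polynomial is
  det(x·I − A) = x^3 + 9*x^2 + 27*x + 27 = (x + 3)^3

Eigenvalues and multiplicities (the geometric multiplicity of λ is n − rank(A − λI), which equals the number of Jordan blocks for λ):
  λ = -3: algebraic multiplicity = 3, geometric multiplicity = 1

Determining the block sizes for each eigenvalue:
  λ = -3: one block (gm = 1), so the single block has size am = 3 → block sizes [3]

Assembling the blocks gives a Jordan form
J =
  [-3,  1,  0]
  [ 0, -3,  1]
  [ 0,  0, -3]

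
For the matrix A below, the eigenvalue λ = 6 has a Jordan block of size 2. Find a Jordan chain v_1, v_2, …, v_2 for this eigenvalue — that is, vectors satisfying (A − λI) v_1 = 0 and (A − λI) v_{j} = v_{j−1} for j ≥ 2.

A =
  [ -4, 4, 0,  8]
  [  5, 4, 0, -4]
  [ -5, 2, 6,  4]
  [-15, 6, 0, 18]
A Jordan chain for λ = 6 of length 2:
v_1 = (-10, 5, -5, -15)ᵀ
v_2 = (1, 0, 0, 0)ᵀ

Let N = A − (6)·I. We want v_2 with N^2 v_2 = 0 but N^1 v_2 ≠ 0; then v_{j-1} := N · v_j for j = 2, …, 2.

Pick v_2 = (1, 0, 0, 0)ᵀ.
Then v_1 = N · v_2 = (-10, 5, -5, -15)ᵀ.

Sanity check: (A − (6)·I) v_1 = (0, 0, 0, 0)ᵀ = 0. ✓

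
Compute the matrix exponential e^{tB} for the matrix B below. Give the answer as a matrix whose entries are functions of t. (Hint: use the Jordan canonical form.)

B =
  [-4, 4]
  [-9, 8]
e^{tB} =
  [-6*t*exp(2*t) + exp(2*t), 4*t*exp(2*t)]
  [-9*t*exp(2*t), 6*t*exp(2*t) + exp(2*t)]

Strategy: write B = P · J · P⁻¹ where J is a Jordan canonical form, so e^{tB} = P · e^{tJ} · P⁻¹, and e^{tJ} can be computed block-by-block.

B has Jordan form
J =
  [2, 1]
  [0, 2]
(up to reordering of blocks).

Per-block formulas:
  For a 2×2 Jordan block J_2(2): exp(t · J_2(2)) = e^(2t)·(I + t·N), where N is the 2×2 nilpotent shift.

After assembling e^{tJ} and conjugating by P, we get:

e^{tB} =
  [-6*t*exp(2*t) + exp(2*t), 4*t*exp(2*t)]
  [-9*t*exp(2*t), 6*t*exp(2*t) + exp(2*t)]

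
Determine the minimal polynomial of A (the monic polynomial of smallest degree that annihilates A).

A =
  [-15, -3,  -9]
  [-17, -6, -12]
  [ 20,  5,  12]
x^3 + 9*x^2 + 27*x + 27

The characteristic polynomial is χ_A(x) = (x + 3)^3, so the eigenvalues are known. The minimal polynomial is
  m_A(x) = Π_λ (x − λ)^{k_λ}
where k_λ is the size of the *largest* Jordan block for λ (equivalently, the smallest k with (A − λI)^k v = 0 for every generalised eigenvector v of λ).

  λ = -3: largest Jordan block has size 3, contributing (x + 3)^3

So m_A(x) = (x + 3)^3 = x^3 + 9*x^2 + 27*x + 27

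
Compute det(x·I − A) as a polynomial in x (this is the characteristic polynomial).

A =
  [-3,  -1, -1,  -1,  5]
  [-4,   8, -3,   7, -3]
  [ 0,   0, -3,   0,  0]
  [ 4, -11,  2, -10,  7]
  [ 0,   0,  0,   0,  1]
x^5 + 7*x^4 + 10*x^3 - 18*x^2 - 27*x + 27

Expanding det(x·I − A) (e.g. by cofactor expansion or by noting that A is similar to its Jordan form J, which has the same characteristic polynomial as A) gives
  χ_A(x) = x^5 + 7*x^4 + 10*x^3 - 18*x^2 - 27*x + 27
which factors as (x - 1)^2*(x + 3)^3. The eigenvalues (with algebraic multiplicities) are λ = -3 with multiplicity 3, λ = 1 with multiplicity 2.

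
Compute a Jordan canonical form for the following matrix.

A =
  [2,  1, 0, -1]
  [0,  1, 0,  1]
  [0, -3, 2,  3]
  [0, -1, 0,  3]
J_2(2) ⊕ J_1(2) ⊕ J_1(2)

The characteristic polynomial is
  det(x·I − A) = x^4 - 8*x^3 + 24*x^2 - 32*x + 16 = (x - 2)^4

Eigenvalues and multiplicities (the geometric multiplicity of λ is n − rank(A − λI), which equals the number of Jordan blocks for λ):
  λ = 2: algebraic multiplicity = 4, geometric multiplicity = 3

Determining the block sizes for each eigenvalue:
  λ = 2: 3 blocks summing to 4 forces exactly one block of size 2 and the rest size 1 → block sizes [2, 1, 1]

Assembling the blocks gives a Jordan form
J =
  [2, 1, 0, 0]
  [0, 2, 0, 0]
  [0, 0, 2, 0]
  [0, 0, 0, 2]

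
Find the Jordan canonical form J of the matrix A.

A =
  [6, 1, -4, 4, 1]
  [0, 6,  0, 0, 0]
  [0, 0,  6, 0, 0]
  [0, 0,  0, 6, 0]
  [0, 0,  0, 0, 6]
J_2(6) ⊕ J_1(6) ⊕ J_1(6) ⊕ J_1(6)

The characteristic polynomial is
  det(x·I − A) = x^5 - 30*x^4 + 360*x^3 - 2160*x^2 + 6480*x - 7776 = (x - 6)^5

Eigenvalues and multiplicities (the geometric multiplicity of λ is n − rank(A − λI), which equals the number of Jordan blocks for λ):
  λ = 6: algebraic multiplicity = 5, geometric multiplicity = 4

Determining the block sizes for each eigenvalue:
  λ = 6: 4 blocks summing to 5 forces exactly one block of size 2 and the rest size 1 → block sizes [2, 1, 1, 1]

Assembling the blocks gives a Jordan form
J =
  [6, 1, 0, 0, 0]
  [0, 6, 0, 0, 0]
  [0, 0, 6, 0, 0]
  [0, 0, 0, 6, 0]
  [0, 0, 0, 0, 6]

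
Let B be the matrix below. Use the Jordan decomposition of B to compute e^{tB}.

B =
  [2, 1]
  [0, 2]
e^{tB} =
  [exp(2*t), t*exp(2*t)]
  [0, exp(2*t)]

Strategy: write B = P · J · P⁻¹ where J is a Jordan canonical form, so e^{tB} = P · e^{tJ} · P⁻¹, and e^{tJ} can be computed block-by-block.

B has Jordan form
J =
  [2, 1]
  [0, 2]
(up to reordering of blocks).

Per-block formulas:
  For a 2×2 Jordan block J_2(2): exp(t · J_2(2)) = e^(2t)·(I + t·N), where N is the 2×2 nilpotent shift.

After assembling e^{tJ} and conjugating by P, we get:

e^{tB} =
  [exp(2*t), t*exp(2*t)]
  [0, exp(2*t)]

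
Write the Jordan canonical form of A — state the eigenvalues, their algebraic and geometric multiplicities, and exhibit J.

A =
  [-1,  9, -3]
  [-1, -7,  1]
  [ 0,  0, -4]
J_2(-4) ⊕ J_1(-4)

The characteristic polynomial is
  det(x·I − A) = x^3 + 12*x^2 + 48*x + 64 = (x + 4)^3

Eigenvalues and multiplicities (the geometric multiplicity of λ is n − rank(A − λI), which equals the number of Jordan blocks for λ):
  λ = -4: algebraic multiplicity = 3, geometric multiplicity = 2

Determining the block sizes for each eigenvalue:
  λ = -4: 2 blocks summing to 3 forces exactly one block of size 2 and the rest size 1 → block sizes [2, 1]

Assembling the blocks gives a Jordan form
J =
  [-4,  1,  0]
  [ 0, -4,  0]
  [ 0,  0, -4]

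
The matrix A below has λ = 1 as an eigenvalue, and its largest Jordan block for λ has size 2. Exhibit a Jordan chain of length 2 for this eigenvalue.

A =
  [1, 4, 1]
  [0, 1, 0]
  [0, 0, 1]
A Jordan chain for λ = 1 of length 2:
v_1 = (4, 0, 0)ᵀ
v_2 = (0, 1, 0)ᵀ

Let N = A − (1)·I. We want v_2 with N^2 v_2 = 0 but N^1 v_2 ≠ 0; then v_{j-1} := N · v_j for j = 2, …, 2.

Pick v_2 = (0, 1, 0)ᵀ.
Then v_1 = N · v_2 = (4, 0, 0)ᵀ.

Sanity check: (A − (1)·I) v_1 = (0, 0, 0)ᵀ = 0. ✓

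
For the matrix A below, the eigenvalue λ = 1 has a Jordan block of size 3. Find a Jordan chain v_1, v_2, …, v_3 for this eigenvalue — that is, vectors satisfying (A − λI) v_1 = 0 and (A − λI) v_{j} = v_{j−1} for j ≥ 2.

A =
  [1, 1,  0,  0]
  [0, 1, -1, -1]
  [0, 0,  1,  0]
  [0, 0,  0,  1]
A Jordan chain for λ = 1 of length 3:
v_1 = (-1, 0, 0, 0)ᵀ
v_2 = (0, -1, 0, 0)ᵀ
v_3 = (0, 0, 1, 0)ᵀ

Let N = A − (1)·I. We want v_3 with N^3 v_3 = 0 but N^2 v_3 ≠ 0; then v_{j-1} := N · v_j for j = 3, …, 2.

Pick v_3 = (0, 0, 1, 0)ᵀ.
Then v_2 = N · v_3 = (0, -1, 0, 0)ᵀ.
Then v_1 = N · v_2 = (-1, 0, 0, 0)ᵀ.

Sanity check: (A − (1)·I) v_1 = (0, 0, 0, 0)ᵀ = 0. ✓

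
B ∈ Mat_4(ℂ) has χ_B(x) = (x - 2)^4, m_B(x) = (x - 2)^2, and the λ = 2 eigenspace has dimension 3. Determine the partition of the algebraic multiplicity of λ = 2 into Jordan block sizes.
Block sizes for λ = 2: [2, 1, 1]

Step 1 — from the characteristic polynomial, algebraic multiplicity of λ = 2 is 4. From dim ker(B − (2)·I) = 3, there are exactly 3 Jordan blocks for λ = 2.
Step 2 — from the minimal polynomial, the factor (x − 2)^2 tells us the largest block for λ = 2 has size 2.
Step 3 — with total size 4, 3 blocks, and largest block 2, the block sizes (in nonincreasing order) are [2, 1, 1].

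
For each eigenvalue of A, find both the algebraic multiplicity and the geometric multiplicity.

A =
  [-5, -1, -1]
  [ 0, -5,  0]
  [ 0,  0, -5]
λ = -5: alg = 3, geom = 2

Step 1 — factor the characteristic polynomial to read off the algebraic multiplicities:
  χ_A(x) = (x + 5)^3

Step 2 — compute geometric multiplicities via the rank-nullity identity g(λ) = n − rank(A − λI):
  rank(A − (-5)·I) = 1, so dim ker(A − (-5)·I) = n − 1 = 2

Summary:
  λ = -5: algebraic multiplicity = 3, geometric multiplicity = 2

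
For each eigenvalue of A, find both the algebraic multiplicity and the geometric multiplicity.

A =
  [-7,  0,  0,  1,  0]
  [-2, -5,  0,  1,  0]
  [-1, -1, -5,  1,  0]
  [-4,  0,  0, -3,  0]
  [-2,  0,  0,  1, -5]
λ = -5: alg = 5, geom = 3

Step 1 — factor the characteristic polynomial to read off the algebraic multiplicities:
  χ_A(x) = (x + 5)^5

Step 2 — compute geometric multiplicities via the rank-nullity identity g(λ) = n − rank(A − λI):
  rank(A − (-5)·I) = 2, so dim ker(A − (-5)·I) = n − 2 = 3

Summary:
  λ = -5: algebraic multiplicity = 5, geometric multiplicity = 3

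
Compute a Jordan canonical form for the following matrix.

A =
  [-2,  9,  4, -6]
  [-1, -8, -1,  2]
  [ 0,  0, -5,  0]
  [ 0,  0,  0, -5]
J_3(-5) ⊕ J_1(-5)

The characteristic polynomial is
  det(x·I − A) = x^4 + 20*x^3 + 150*x^2 + 500*x + 625 = (x + 5)^4

Eigenvalues and multiplicities (the geometric multiplicity of λ is n − rank(A − λI), which equals the number of Jordan blocks for λ):
  λ = -5: algebraic multiplicity = 4, geometric multiplicity = 2

Determining the block sizes for each eigenvalue:
  λ = -5: with am = 4 and gm = 2, the partition is not yet determined (e.g. several partitions of 4 into 2 parts exist). Let N = A − (-5)·I. Computing rank(N^1) = 2, rank(N^2) = 1, rank(N^3) = 0; the number of blocks of size ≥ j is rank(N^{j−1}) − rank(N^j), giving [2, 1, 1]. So we have 1 block(s) of size 3, 1 block(s) of size 1 → block sizes [3, 1]

Assembling the blocks gives a Jordan form
J =
  [-5,  1,  0,  0]
  [ 0, -5,  1,  0]
  [ 0,  0, -5,  0]
  [ 0,  0,  0, -5]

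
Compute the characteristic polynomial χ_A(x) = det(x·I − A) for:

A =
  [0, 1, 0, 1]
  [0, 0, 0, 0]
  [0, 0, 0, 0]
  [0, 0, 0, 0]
x^4

Expanding det(x·I − A) (e.g. by cofactor expansion or by noting that A is similar to its Jordan form J, which has the same characteristic polynomial as A) gives
  χ_A(x) = x^4
which factors as x^4. The eigenvalues (with algebraic multiplicities) are λ = 0 with multiplicity 4.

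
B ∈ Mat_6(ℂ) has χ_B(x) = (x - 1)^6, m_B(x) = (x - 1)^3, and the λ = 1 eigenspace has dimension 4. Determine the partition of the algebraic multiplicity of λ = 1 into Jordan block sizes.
Block sizes for λ = 1: [3, 1, 1, 1]

Step 1 — from the characteristic polynomial, algebraic multiplicity of λ = 1 is 6. From dim ker(B − (1)·I) = 4, there are exactly 4 Jordan blocks for λ = 1.
Step 2 — from the minimal polynomial, the factor (x − 1)^3 tells us the largest block for λ = 1 has size 3.
Step 3 — with total size 6, 4 blocks, and largest block 3, the block sizes (in nonincreasing order) are [3, 1, 1, 1].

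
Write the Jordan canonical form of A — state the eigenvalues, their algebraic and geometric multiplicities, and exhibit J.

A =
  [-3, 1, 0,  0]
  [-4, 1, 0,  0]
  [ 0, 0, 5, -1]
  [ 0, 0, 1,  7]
J_2(-1) ⊕ J_2(6)

The characteristic polynomial is
  det(x·I − A) = x^4 - 10*x^3 + 13*x^2 + 60*x + 36 = (x - 6)^2*(x + 1)^2

Eigenvalues and multiplicities (the geometric multiplicity of λ is n − rank(A − λI), which equals the number of Jordan blocks for λ):
  λ = -1: algebraic multiplicity = 2, geometric multiplicity = 1
  λ = 6: algebraic multiplicity = 2, geometric multiplicity = 1

Determining the block sizes for each eigenvalue:
  λ = -1: one block (gm = 1), so the single block has size am = 2 → block sizes [2]
  λ = 6: one block (gm = 1), so the single block has size am = 2 → block sizes [2]

Assembling the blocks gives a Jordan form
J =
  [-1,  1, 0, 0]
  [ 0, -1, 0, 0]
  [ 0,  0, 6, 1]
  [ 0,  0, 0, 6]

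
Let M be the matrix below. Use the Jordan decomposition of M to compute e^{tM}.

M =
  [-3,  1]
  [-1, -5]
e^{tM} =
  [t*exp(-4*t) + exp(-4*t), t*exp(-4*t)]
  [-t*exp(-4*t), -t*exp(-4*t) + exp(-4*t)]

Strategy: write M = P · J · P⁻¹ where J is a Jordan canonical form, so e^{tM} = P · e^{tJ} · P⁻¹, and e^{tJ} can be computed block-by-block.

M has Jordan form
J =
  [-4,  1]
  [ 0, -4]
(up to reordering of blocks).

Per-block formulas:
  For a 2×2 Jordan block J_2(-4): exp(t · J_2(-4)) = e^(-4t)·(I + t·N), where N is the 2×2 nilpotent shift.

After assembling e^{tJ} and conjugating by P, we get:

e^{tM} =
  [t*exp(-4*t) + exp(-4*t), t*exp(-4*t)]
  [-t*exp(-4*t), -t*exp(-4*t) + exp(-4*t)]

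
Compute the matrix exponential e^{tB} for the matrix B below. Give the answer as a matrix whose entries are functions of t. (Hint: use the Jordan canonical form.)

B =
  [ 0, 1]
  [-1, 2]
e^{tB} =
  [-t*exp(t) + exp(t), t*exp(t)]
  [-t*exp(t), t*exp(t) + exp(t)]

Strategy: write B = P · J · P⁻¹ where J is a Jordan canonical form, so e^{tB} = P · e^{tJ} · P⁻¹, and e^{tJ} can be computed block-by-block.

B has Jordan form
J =
  [1, 1]
  [0, 1]
(up to reordering of blocks).

Per-block formulas:
  For a 2×2 Jordan block J_2(1): exp(t · J_2(1)) = e^(1t)·(I + t·N), where N is the 2×2 nilpotent shift.

After assembling e^{tJ} and conjugating by P, we get:

e^{tB} =
  [-t*exp(t) + exp(t), t*exp(t)]
  [-t*exp(t), t*exp(t) + exp(t)]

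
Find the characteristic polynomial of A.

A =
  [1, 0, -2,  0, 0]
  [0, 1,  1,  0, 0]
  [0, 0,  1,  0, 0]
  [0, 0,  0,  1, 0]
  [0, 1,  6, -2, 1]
x^5 - 5*x^4 + 10*x^3 - 10*x^2 + 5*x - 1

Expanding det(x·I − A) (e.g. by cofactor expansion or by noting that A is similar to its Jordan form J, which has the same characteristic polynomial as A) gives
  χ_A(x) = x^5 - 5*x^4 + 10*x^3 - 10*x^2 + 5*x - 1
which factors as (x - 1)^5. The eigenvalues (with algebraic multiplicities) are λ = 1 with multiplicity 5.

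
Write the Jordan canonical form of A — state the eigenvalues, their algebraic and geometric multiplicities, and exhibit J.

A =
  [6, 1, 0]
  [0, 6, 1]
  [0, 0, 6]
J_3(6)

The characteristic polynomial is
  det(x·I − A) = x^3 - 18*x^2 + 108*x - 216 = (x - 6)^3

Eigenvalues and multiplicities (the geometric multiplicity of λ is n − rank(A − λI), which equals the number of Jordan blocks for λ):
  λ = 6: algebraic multiplicity = 3, geometric multiplicity = 1

Determining the block sizes for each eigenvalue:
  λ = 6: one block (gm = 1), so the single block has size am = 3 → block sizes [3]

Assembling the blocks gives a Jordan form
J =
  [6, 1, 0]
  [0, 6, 1]
  [0, 0, 6]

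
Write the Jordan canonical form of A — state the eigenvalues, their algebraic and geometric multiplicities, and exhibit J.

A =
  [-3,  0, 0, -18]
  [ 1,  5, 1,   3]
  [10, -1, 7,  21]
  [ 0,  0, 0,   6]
J_1(-3) ⊕ J_2(6) ⊕ J_1(6)

The characteristic polynomial is
  det(x·I − A) = x^4 - 15*x^3 + 54*x^2 + 108*x - 648 = (x - 6)^3*(x + 3)

Eigenvalues and multiplicities (the geometric multiplicity of λ is n − rank(A − λI), which equals the number of Jordan blocks for λ):
  λ = -3: algebraic multiplicity = 1, geometric multiplicity = 1
  λ = 6: algebraic multiplicity = 3, geometric multiplicity = 2

Determining the block sizes for each eigenvalue:
  λ = -3: one block (gm = 1), so the single block has size am = 1 → block sizes [1]
  λ = 6: 2 blocks summing to 3 forces exactly one block of size 2 and the rest size 1 → block sizes [2, 1]

Assembling the blocks gives a Jordan form
J =
  [-3, 0, 0, 0]
  [ 0, 6, 1, 0]
  [ 0, 0, 6, 0]
  [ 0, 0, 0, 6]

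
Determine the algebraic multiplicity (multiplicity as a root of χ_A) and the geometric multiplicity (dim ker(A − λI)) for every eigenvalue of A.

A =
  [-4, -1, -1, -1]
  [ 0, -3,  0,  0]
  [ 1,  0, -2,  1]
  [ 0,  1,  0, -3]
λ = -3: alg = 4, geom = 2

Step 1 — factor the characteristic polynomial to read off the algebraic multiplicities:
  χ_A(x) = (x + 3)^4

Step 2 — compute geometric multiplicities via the rank-nullity identity g(λ) = n − rank(A − λI):
  rank(A − (-3)·I) = 2, so dim ker(A − (-3)·I) = n − 2 = 2

Summary:
  λ = -3: algebraic multiplicity = 4, geometric multiplicity = 2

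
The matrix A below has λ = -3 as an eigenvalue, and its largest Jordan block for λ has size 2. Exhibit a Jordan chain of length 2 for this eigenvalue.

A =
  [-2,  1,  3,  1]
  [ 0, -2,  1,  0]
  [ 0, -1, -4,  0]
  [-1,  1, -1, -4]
A Jordan chain for λ = -3 of length 2:
v_1 = (1, 0, 0, -1)ᵀ
v_2 = (1, 0, 0, 0)ᵀ

Let N = A − (-3)·I. We want v_2 with N^2 v_2 = 0 but N^1 v_2 ≠ 0; then v_{j-1} := N · v_j for j = 2, …, 2.

Pick v_2 = (1, 0, 0, 0)ᵀ.
Then v_1 = N · v_2 = (1, 0, 0, -1)ᵀ.

Sanity check: (A − (-3)·I) v_1 = (0, 0, 0, 0)ᵀ = 0. ✓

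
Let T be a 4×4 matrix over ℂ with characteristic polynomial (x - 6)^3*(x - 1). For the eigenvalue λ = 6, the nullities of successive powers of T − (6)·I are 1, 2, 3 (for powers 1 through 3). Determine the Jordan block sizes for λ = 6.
Block sizes for λ = 6: [3]

From the dimensions of kernels of powers, the number of Jordan blocks of size at least j is d_j − d_{j−1} where d_j = dim ker(N^j) (with d_0 = 0). Computing the differences gives [1, 1, 1].
The number of blocks of size exactly k is (#blocks of size ≥ k) − (#blocks of size ≥ k + 1), so the partition is: 1 block(s) of size 3.
In nonincreasing order the block sizes are [3].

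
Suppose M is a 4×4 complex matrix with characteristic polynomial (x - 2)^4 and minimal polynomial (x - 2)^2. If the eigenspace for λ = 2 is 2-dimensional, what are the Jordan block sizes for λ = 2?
Block sizes for λ = 2: [2, 2]

Step 1 — from the characteristic polynomial, algebraic multiplicity of λ = 2 is 4. From dim ker(M − (2)·I) = 2, there are exactly 2 Jordan blocks for λ = 2.
Step 2 — from the minimal polynomial, the factor (x − 2)^2 tells us the largest block for λ = 2 has size 2.
Step 3 — with total size 4, 2 blocks, and largest block 2, the block sizes (in nonincreasing order) are [2, 2].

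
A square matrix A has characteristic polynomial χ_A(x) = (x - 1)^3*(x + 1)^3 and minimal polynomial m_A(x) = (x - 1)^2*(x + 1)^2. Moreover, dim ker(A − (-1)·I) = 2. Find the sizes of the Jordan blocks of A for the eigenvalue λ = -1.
Block sizes for λ = -1: [2, 1]

Step 1 — from the characteristic polynomial, algebraic multiplicity of λ = -1 is 3. From dim ker(A − (-1)·I) = 2, there are exactly 2 Jordan blocks for λ = -1.
Step 2 — from the minimal polynomial, the factor (x + 1)^2 tells us the largest block for λ = -1 has size 2.
Step 3 — with total size 3, 2 blocks, and largest block 2, the block sizes (in nonincreasing order) are [2, 1].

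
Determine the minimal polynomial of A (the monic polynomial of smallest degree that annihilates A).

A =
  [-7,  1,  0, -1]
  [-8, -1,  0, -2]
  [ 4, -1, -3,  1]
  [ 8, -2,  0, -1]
x^2 + 6*x + 9

The characteristic polynomial is χ_A(x) = (x + 3)^4, so the eigenvalues are known. The minimal polynomial is
  m_A(x) = Π_λ (x − λ)^{k_λ}
where k_λ is the size of the *largest* Jordan block for λ (equivalently, the smallest k with (A − λI)^k v = 0 for every generalised eigenvector v of λ).

  λ = -3: largest Jordan block has size 2, contributing (x + 3)^2

So m_A(x) = (x + 3)^2 = x^2 + 6*x + 9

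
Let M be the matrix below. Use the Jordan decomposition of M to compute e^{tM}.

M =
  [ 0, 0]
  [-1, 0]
e^{tM} =
  [1, 0]
  [-t, 1]

Strategy: write M = P · J · P⁻¹ where J is a Jordan canonical form, so e^{tM} = P · e^{tJ} · P⁻¹, and e^{tJ} can be computed block-by-block.

M has Jordan form
J =
  [0, 1]
  [0, 0]
(up to reordering of blocks).

Per-block formulas:
  For a 2×2 Jordan block J_2(0): exp(t · J_2(0)) = e^(0t)·(I + t·N), where N is the 2×2 nilpotent shift.

After assembling e^{tJ} and conjugating by P, we get:

e^{tM} =
  [1, 0]
  [-t, 1]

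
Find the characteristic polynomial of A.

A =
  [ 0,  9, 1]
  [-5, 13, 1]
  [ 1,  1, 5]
x^3 - 18*x^2 + 108*x - 216

Expanding det(x·I − A) (e.g. by cofactor expansion or by noting that A is similar to its Jordan form J, which has the same characteristic polynomial as A) gives
  χ_A(x) = x^3 - 18*x^2 + 108*x - 216
which factors as (x - 6)^3. The eigenvalues (with algebraic multiplicities) are λ = 6 with multiplicity 3.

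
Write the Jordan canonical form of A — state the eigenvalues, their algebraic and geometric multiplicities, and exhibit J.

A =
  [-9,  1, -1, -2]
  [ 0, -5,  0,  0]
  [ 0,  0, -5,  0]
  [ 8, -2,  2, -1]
J_2(-5) ⊕ J_1(-5) ⊕ J_1(-5)

The characteristic polynomial is
  det(x·I − A) = x^4 + 20*x^3 + 150*x^2 + 500*x + 625 = (x + 5)^4

Eigenvalues and multiplicities (the geometric multiplicity of λ is n − rank(A − λI), which equals the number of Jordan blocks for λ):
  λ = -5: algebraic multiplicity = 4, geometric multiplicity = 3

Determining the block sizes for each eigenvalue:
  λ = -5: 3 blocks summing to 4 forces exactly one block of size 2 and the rest size 1 → block sizes [2, 1, 1]

Assembling the blocks gives a Jordan form
J =
  [-5,  1,  0,  0]
  [ 0, -5,  0,  0]
  [ 0,  0, -5,  0]
  [ 0,  0,  0, -5]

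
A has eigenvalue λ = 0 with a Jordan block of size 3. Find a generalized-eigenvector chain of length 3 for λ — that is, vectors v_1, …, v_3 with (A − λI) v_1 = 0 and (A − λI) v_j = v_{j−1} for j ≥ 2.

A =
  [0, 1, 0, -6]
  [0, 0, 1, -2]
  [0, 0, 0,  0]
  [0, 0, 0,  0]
A Jordan chain for λ = 0 of length 3:
v_1 = (1, 0, 0, 0)ᵀ
v_2 = (0, 1, 0, 0)ᵀ
v_3 = (0, 0, 1, 0)ᵀ

Let N = A − (0)·I. We want v_3 with N^3 v_3 = 0 but N^2 v_3 ≠ 0; then v_{j-1} := N · v_j for j = 3, …, 2.

Pick v_3 = (0, 0, 1, 0)ᵀ.
Then v_2 = N · v_3 = (0, 1, 0, 0)ᵀ.
Then v_1 = N · v_2 = (1, 0, 0, 0)ᵀ.

Sanity check: (A − (0)·I) v_1 = (0, 0, 0, 0)ᵀ = 0. ✓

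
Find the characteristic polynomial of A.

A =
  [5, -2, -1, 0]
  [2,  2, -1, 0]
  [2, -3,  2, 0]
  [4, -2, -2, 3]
x^4 - 12*x^3 + 54*x^2 - 108*x + 81

Expanding det(x·I − A) (e.g. by cofactor expansion or by noting that A is similar to its Jordan form J, which has the same characteristic polynomial as A) gives
  χ_A(x) = x^4 - 12*x^3 + 54*x^2 - 108*x + 81
which factors as (x - 3)^4. The eigenvalues (with algebraic multiplicities) are λ = 3 with multiplicity 4.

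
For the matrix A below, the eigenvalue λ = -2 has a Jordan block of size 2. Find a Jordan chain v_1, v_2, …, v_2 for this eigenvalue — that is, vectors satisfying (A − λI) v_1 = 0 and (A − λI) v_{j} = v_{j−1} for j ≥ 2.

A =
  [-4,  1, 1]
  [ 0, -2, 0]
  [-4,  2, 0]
A Jordan chain for λ = -2 of length 2:
v_1 = (-2, 0, -4)ᵀ
v_2 = (1, 0, 0)ᵀ

Let N = A − (-2)·I. We want v_2 with N^2 v_2 = 0 but N^1 v_2 ≠ 0; then v_{j-1} := N · v_j for j = 2, …, 2.

Pick v_2 = (1, 0, 0)ᵀ.
Then v_1 = N · v_2 = (-2, 0, -4)ᵀ.

Sanity check: (A − (-2)·I) v_1 = (0, 0, 0)ᵀ = 0. ✓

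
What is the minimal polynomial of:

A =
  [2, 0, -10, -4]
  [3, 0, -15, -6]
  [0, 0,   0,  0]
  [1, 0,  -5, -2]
x^2

The characteristic polynomial is χ_A(x) = x^4, so the eigenvalues are known. The minimal polynomial is
  m_A(x) = Π_λ (x − λ)^{k_λ}
where k_λ is the size of the *largest* Jordan block for λ (equivalently, the smallest k with (A − λI)^k v = 0 for every generalised eigenvector v of λ).

  λ = 0: largest Jordan block has size 2, contributing (x − 0)^2

So m_A(x) = x^2 = x^2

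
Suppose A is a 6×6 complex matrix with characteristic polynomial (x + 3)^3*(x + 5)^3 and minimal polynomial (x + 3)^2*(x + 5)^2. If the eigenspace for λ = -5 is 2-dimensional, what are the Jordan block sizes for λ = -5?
Block sizes for λ = -5: [2, 1]

Step 1 — from the characteristic polynomial, algebraic multiplicity of λ = -5 is 3. From dim ker(A − (-5)·I) = 2, there are exactly 2 Jordan blocks for λ = -5.
Step 2 — from the minimal polynomial, the factor (x + 5)^2 tells us the largest block for λ = -5 has size 2.
Step 3 — with total size 3, 2 blocks, and largest block 2, the block sizes (in nonincreasing order) are [2, 1].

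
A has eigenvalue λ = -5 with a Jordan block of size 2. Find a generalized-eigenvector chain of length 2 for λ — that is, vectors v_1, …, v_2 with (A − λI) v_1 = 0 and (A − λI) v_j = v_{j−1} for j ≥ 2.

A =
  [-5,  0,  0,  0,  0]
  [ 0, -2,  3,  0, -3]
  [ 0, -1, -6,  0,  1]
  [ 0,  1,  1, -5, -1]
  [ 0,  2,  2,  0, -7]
A Jordan chain for λ = -5 of length 2:
v_1 = (0, 3, -1, 1, 2)ᵀ
v_2 = (0, 1, 0, 0, 0)ᵀ

Let N = A − (-5)·I. We want v_2 with N^2 v_2 = 0 but N^1 v_2 ≠ 0; then v_{j-1} := N · v_j for j = 2, …, 2.

Pick v_2 = (0, 1, 0, 0, 0)ᵀ.
Then v_1 = N · v_2 = (0, 3, -1, 1, 2)ᵀ.

Sanity check: (A − (-5)·I) v_1 = (0, 0, 0, 0, 0)ᵀ = 0. ✓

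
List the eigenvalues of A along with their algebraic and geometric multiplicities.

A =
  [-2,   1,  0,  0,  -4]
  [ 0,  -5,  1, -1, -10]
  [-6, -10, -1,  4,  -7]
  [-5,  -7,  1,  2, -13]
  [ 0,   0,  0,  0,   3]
λ = -3: alg = 3, geom = 1; λ = 3: alg = 2, geom = 1

Step 1 — factor the characteristic polynomial to read off the algebraic multiplicities:
  χ_A(x) = (x - 3)^2*(x + 3)^3

Step 2 — compute geometric multiplicities via the rank-nullity identity g(λ) = n − rank(A − λI):
  rank(A − (-3)·I) = 4, so dim ker(A − (-3)·I) = n − 4 = 1
  rank(A − (3)·I) = 4, so dim ker(A − (3)·I) = n − 4 = 1

Summary:
  λ = -3: algebraic multiplicity = 3, geometric multiplicity = 1
  λ = 3: algebraic multiplicity = 2, geometric multiplicity = 1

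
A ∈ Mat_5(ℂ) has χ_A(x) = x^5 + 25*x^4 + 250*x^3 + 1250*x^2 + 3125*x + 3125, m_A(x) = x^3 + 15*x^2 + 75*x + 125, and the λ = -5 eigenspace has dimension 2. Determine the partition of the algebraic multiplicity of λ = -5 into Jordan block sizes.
Block sizes for λ = -5: [3, 2]

Step 1 — from the characteristic polynomial, algebraic multiplicity of λ = -5 is 5. From dim ker(A − (-5)·I) = 2, there are exactly 2 Jordan blocks for λ = -5.
Step 2 — from the minimal polynomial, the factor (x + 5)^3 tells us the largest block for λ = -5 has size 3.
Step 3 — with total size 5, 2 blocks, and largest block 3, the block sizes (in nonincreasing order) are [3, 2].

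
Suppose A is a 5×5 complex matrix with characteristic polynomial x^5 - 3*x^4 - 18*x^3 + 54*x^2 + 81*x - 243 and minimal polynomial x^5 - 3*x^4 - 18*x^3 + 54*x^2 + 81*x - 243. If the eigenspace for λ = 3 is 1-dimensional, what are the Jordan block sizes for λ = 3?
Block sizes for λ = 3: [3]

Step 1 — from the characteristic polynomial, algebraic multiplicity of λ = 3 is 3. From dim ker(A − (3)·I) = 1, there are exactly 1 Jordan blocks for λ = 3.
Step 2 — from the minimal polynomial, the factor (x − 3)^3 tells us the largest block for λ = 3 has size 3.
Step 3 — with total size 3, 1 blocks, and largest block 3, the block sizes (in nonincreasing order) are [3].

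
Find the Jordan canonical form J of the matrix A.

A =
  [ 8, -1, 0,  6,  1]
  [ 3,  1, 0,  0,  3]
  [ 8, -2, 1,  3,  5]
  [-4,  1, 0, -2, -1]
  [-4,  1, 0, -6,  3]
J_2(1) ⊕ J_1(1) ⊕ J_1(4) ⊕ J_1(4)

The characteristic polynomial is
  det(x·I − A) = x^5 - 11*x^4 + 43*x^3 - 73*x^2 + 56*x - 16 = (x - 4)^2*(x - 1)^3

Eigenvalues and multiplicities (the geometric multiplicity of λ is n − rank(A − λI), which equals the number of Jordan blocks for λ):
  λ = 1: algebraic multiplicity = 3, geometric multiplicity = 2
  λ = 4: algebraic multiplicity = 2, geometric multiplicity = 2

Determining the block sizes for each eigenvalue:
  λ = 1: 2 blocks summing to 3 forces exactly one block of size 2 and the rest size 1 → block sizes [2, 1]
  λ = 4: gm = am = 2, so every block has size 1 → block sizes [1, 1]

Assembling the blocks gives a Jordan form
J =
  [1, 1, 0, 0, 0]
  [0, 1, 0, 0, 0]
  [0, 0, 1, 0, 0]
  [0, 0, 0, 4, 0]
  [0, 0, 0, 0, 4]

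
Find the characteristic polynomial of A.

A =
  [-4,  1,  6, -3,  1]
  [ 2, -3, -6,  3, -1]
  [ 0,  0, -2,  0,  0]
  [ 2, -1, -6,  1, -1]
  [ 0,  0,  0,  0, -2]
x^5 + 10*x^4 + 40*x^3 + 80*x^2 + 80*x + 32

Expanding det(x·I − A) (e.g. by cofactor expansion or by noting that A is similar to its Jordan form J, which has the same characteristic polynomial as A) gives
  χ_A(x) = x^5 + 10*x^4 + 40*x^3 + 80*x^2 + 80*x + 32
which factors as (x + 2)^5. The eigenvalues (with algebraic multiplicities) are λ = -2 with multiplicity 5.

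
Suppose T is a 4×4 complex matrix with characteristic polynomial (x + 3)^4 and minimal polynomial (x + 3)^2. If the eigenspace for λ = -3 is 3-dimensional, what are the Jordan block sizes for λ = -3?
Block sizes for λ = -3: [2, 1, 1]

Step 1 — from the characteristic polynomial, algebraic multiplicity of λ = -3 is 4. From dim ker(T − (-3)·I) = 3, there are exactly 3 Jordan blocks for λ = -3.
Step 2 — from the minimal polynomial, the factor (x + 3)^2 tells us the largest block for λ = -3 has size 2.
Step 3 — with total size 4, 3 blocks, and largest block 2, the block sizes (in nonincreasing order) are [2, 1, 1].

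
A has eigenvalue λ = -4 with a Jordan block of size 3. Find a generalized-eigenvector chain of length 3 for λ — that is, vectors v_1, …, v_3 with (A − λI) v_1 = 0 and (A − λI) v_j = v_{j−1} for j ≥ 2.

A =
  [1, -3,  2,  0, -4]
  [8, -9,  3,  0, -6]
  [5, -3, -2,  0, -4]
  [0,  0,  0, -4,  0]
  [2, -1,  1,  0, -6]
A Jordan chain for λ = -4 of length 3:
v_1 = (3, 3, 3, 0, 3)ᵀ
v_2 = (5, 8, 5, 0, 2)ᵀ
v_3 = (1, 0, 0, 0, 0)ᵀ

Let N = A − (-4)·I. We want v_3 with N^3 v_3 = 0 but N^2 v_3 ≠ 0; then v_{j-1} := N · v_j for j = 3, …, 2.

Pick v_3 = (1, 0, 0, 0, 0)ᵀ.
Then v_2 = N · v_3 = (5, 8, 5, 0, 2)ᵀ.
Then v_1 = N · v_2 = (3, 3, 3, 0, 3)ᵀ.

Sanity check: (A − (-4)·I) v_1 = (0, 0, 0, 0, 0)ᵀ = 0. ✓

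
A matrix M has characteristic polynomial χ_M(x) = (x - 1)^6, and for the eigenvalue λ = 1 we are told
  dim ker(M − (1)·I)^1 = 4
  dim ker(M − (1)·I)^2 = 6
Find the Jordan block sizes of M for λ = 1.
Block sizes for λ = 1: [2, 2, 1, 1]

From the dimensions of kernels of powers, the number of Jordan blocks of size at least j is d_j − d_{j−1} where d_j = dim ker(N^j) (with d_0 = 0). Computing the differences gives [4, 2].
The number of blocks of size exactly k is (#blocks of size ≥ k) − (#blocks of size ≥ k + 1), so the partition is: 2 block(s) of size 1, 2 block(s) of size 2.
In nonincreasing order the block sizes are [2, 2, 1, 1].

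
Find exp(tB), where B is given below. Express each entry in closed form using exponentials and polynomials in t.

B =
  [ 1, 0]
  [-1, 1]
e^{tB} =
  [exp(t), 0]
  [-t*exp(t), exp(t)]

Strategy: write B = P · J · P⁻¹ where J is a Jordan canonical form, so e^{tB} = P · e^{tJ} · P⁻¹, and e^{tJ} can be computed block-by-block.

B has Jordan form
J =
  [1, 1]
  [0, 1]
(up to reordering of blocks).

Per-block formulas:
  For a 2×2 Jordan block J_2(1): exp(t · J_2(1)) = e^(1t)·(I + t·N), where N is the 2×2 nilpotent shift.

After assembling e^{tJ} and conjugating by P, we get:

e^{tB} =
  [exp(t), 0]
  [-t*exp(t), exp(t)]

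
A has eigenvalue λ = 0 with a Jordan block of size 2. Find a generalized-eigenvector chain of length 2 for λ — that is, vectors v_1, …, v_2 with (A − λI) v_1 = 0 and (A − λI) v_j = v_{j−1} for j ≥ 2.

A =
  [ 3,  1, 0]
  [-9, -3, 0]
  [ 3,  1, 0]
A Jordan chain for λ = 0 of length 2:
v_1 = (3, -9, 3)ᵀ
v_2 = (1, 0, 0)ᵀ

Let N = A − (0)·I. We want v_2 with N^2 v_2 = 0 but N^1 v_2 ≠ 0; then v_{j-1} := N · v_j for j = 2, …, 2.

Pick v_2 = (1, 0, 0)ᵀ.
Then v_1 = N · v_2 = (3, -9, 3)ᵀ.

Sanity check: (A − (0)·I) v_1 = (0, 0, 0)ᵀ = 0. ✓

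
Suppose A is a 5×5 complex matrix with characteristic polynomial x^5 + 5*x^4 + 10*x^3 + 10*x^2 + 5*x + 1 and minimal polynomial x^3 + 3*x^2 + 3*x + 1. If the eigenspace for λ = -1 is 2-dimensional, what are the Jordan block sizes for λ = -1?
Block sizes for λ = -1: [3, 2]

Step 1 — from the characteristic polynomial, algebraic multiplicity of λ = -1 is 5. From dim ker(A − (-1)·I) = 2, there are exactly 2 Jordan blocks for λ = -1.
Step 2 — from the minimal polynomial, the factor (x + 1)^3 tells us the largest block for λ = -1 has size 3.
Step 3 — with total size 5, 2 blocks, and largest block 3, the block sizes (in nonincreasing order) are [3, 2].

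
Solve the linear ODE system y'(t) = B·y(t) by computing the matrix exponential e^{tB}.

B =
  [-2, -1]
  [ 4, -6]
e^{tB} =
  [2*t*exp(-4*t) + exp(-4*t), -t*exp(-4*t)]
  [4*t*exp(-4*t), -2*t*exp(-4*t) + exp(-4*t)]

Strategy: write B = P · J · P⁻¹ where J is a Jordan canonical form, so e^{tB} = P · e^{tJ} · P⁻¹, and e^{tJ} can be computed block-by-block.

B has Jordan form
J =
  [-4,  1]
  [ 0, -4]
(up to reordering of blocks).

Per-block formulas:
  For a 2×2 Jordan block J_2(-4): exp(t · J_2(-4)) = e^(-4t)·(I + t·N), where N is the 2×2 nilpotent shift.

After assembling e^{tJ} and conjugating by P, we get:

e^{tB} =
  [2*t*exp(-4*t) + exp(-4*t), -t*exp(-4*t)]
  [4*t*exp(-4*t), -2*t*exp(-4*t) + exp(-4*t)]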